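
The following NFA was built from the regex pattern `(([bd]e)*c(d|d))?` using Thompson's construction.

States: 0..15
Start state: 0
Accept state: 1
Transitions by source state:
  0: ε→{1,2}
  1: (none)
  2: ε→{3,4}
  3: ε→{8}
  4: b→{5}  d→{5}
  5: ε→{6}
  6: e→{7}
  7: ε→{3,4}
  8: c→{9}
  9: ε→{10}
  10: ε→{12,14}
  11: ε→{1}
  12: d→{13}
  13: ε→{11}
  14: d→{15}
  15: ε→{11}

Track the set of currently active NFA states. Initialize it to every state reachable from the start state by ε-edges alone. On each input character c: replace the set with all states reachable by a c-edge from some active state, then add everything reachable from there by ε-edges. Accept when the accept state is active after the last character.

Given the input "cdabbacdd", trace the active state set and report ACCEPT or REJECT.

Answer: REJECT

Trace:
initial (ε-close {0}): {0,1,2,3,4,8}
'c' @ 1: {9,10,12,14}
'd' @ 2: {1,11,13,15}  (accept∈set)
'a' @ 3: {}  — no active states
rest 'bbacdd' ignored (set empty)
final: {}; accept 1 not in set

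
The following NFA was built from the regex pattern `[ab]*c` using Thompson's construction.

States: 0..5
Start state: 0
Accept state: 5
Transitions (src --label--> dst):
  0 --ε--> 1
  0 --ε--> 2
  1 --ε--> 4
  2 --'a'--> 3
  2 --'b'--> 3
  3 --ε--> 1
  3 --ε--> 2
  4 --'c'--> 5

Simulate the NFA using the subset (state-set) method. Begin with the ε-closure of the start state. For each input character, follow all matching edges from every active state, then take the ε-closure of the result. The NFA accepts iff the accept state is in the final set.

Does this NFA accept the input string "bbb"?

S₀ = ε-closure({0}) = {0,1,2,4}
'b' @ 1: {1,2,3,4}
'b' @ 2: {1,2,3,4}
'b' @ 3: {1,2,3,4}
end set {1,2,3,4} — state 5 not in

Answer: REJECT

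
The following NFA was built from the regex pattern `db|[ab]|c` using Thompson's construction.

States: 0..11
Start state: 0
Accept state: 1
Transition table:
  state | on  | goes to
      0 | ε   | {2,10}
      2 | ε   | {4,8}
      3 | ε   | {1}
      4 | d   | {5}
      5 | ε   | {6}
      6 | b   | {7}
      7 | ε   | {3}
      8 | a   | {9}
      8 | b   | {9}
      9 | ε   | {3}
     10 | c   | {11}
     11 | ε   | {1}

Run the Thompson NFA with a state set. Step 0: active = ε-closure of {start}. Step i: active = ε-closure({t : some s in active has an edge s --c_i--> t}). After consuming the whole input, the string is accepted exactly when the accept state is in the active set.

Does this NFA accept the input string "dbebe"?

Answer: REJECT

Trace:
S₀ = ε-closure({0}) = {0,2,4,8,10}
'd' @ 1: {5,6}
'b' @ 2: {1,3,7}  (accept∈set)
'e' @ 3: {}  — no active states
rest 'be' ignored (set empty)
after full input: {}  (accept=1 not in)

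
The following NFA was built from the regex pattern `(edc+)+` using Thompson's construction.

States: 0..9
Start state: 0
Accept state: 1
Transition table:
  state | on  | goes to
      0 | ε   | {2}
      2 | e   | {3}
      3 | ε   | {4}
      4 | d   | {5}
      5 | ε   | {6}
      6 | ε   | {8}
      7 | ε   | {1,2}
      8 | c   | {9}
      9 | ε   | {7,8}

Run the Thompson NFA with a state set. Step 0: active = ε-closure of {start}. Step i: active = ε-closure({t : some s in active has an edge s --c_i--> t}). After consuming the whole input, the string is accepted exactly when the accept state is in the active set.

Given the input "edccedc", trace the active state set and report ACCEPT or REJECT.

Answer: ACCEPT

Steps:
initial (ε-close {0}): {0,2}
'e' @ 1: {3,4}
'd' @ 2: {5,6,8}
'c' @ 3: {1,2,7,8,9}  (accept∈set)
'c' @ 4: {1,2,7,8,9}  (accept∈set)
'e' @ 5: {3,4}
'd' @ 6: {5,6,8}
'c' @ 7: {1,2,7,8,9}  (accept∈set)
after full input: {1,2,7,8,9}  (accept=1 in)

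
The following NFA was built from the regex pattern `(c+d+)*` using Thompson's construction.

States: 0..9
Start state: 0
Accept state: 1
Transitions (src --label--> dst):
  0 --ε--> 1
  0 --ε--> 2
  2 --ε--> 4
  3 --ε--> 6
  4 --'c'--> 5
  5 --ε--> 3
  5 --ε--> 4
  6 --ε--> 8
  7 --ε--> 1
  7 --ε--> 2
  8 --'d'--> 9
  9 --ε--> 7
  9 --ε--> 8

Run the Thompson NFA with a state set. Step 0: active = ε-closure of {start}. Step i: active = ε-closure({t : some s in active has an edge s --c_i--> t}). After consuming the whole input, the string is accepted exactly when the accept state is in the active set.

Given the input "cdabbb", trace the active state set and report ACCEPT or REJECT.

Answer: REJECT

Trace:
S₀ = ε-closure({0}) = {0,1,2,4}
'c' @ 1: {3,4,5,6,8}
'd' @ 2: {1,2,4,7,8,9}  [accepting]
'a' @ 3: {}  — dead — no transitions
rest 'bbb' ignored (set empty)
after full input: {}  (accept=1 not in)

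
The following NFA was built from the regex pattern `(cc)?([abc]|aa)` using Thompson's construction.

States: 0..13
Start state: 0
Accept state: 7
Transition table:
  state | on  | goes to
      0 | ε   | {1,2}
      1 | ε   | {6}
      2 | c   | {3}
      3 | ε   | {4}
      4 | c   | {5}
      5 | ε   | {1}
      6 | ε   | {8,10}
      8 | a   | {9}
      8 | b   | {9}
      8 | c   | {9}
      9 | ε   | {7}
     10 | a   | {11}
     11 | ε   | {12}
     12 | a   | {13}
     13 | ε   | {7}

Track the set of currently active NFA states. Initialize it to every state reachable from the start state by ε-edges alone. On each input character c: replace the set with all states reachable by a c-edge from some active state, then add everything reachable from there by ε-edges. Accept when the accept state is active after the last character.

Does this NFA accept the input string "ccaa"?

Answer: ACCEPT

Trace:
S₀ = ε-closure({0}) = {0,1,2,6,8,10}
'c' @ 1: {3,4,7,9}  (accept∈set)
'c' @ 2: {1,5,6,8,10}
'a' @ 3: {7,9,11,12}  (accept∈set)
'a' @ 4: {7,13}  (accept∈set)
end set {7,13} — state 7 in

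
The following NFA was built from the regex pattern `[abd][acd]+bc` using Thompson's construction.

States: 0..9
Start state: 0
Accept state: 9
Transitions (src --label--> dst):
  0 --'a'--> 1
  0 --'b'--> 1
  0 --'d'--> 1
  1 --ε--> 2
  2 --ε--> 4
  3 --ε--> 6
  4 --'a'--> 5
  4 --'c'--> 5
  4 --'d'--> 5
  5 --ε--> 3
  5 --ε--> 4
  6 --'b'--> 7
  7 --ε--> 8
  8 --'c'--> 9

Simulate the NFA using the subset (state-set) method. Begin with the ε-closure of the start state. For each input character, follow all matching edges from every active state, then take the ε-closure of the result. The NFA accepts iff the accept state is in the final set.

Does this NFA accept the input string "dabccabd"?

start: ε-closure({0}) = {0}
'd' @ 1: {1,2,4}
'a' @ 2: {3,4,5,6}
'b' @ 3: {7,8}
'c' @ 4: {9}  (accept∈set)
'c' @ 5: {}  — no active states
rest 'abd' ignored (set empty)
end set {} — state 9 not in

Answer: REJECT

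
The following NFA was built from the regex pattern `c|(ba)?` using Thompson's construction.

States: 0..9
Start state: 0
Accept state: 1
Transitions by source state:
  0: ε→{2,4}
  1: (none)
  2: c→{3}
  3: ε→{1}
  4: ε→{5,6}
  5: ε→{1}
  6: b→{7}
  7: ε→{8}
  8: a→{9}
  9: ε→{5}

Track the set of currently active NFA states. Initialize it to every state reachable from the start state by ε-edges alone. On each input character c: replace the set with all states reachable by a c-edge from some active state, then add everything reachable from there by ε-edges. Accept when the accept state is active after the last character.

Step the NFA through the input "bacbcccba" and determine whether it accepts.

start: ε-closure({0}) = {0,1,2,4,5,6}
'b' @ 1: {7,8}
'a' @ 2: {1,5,9}  ✓accept
'c' @ 3: {}  — no active states
rest 'bcccba' ignored (set empty)
end set {} — state 1 not in

Answer: REJECT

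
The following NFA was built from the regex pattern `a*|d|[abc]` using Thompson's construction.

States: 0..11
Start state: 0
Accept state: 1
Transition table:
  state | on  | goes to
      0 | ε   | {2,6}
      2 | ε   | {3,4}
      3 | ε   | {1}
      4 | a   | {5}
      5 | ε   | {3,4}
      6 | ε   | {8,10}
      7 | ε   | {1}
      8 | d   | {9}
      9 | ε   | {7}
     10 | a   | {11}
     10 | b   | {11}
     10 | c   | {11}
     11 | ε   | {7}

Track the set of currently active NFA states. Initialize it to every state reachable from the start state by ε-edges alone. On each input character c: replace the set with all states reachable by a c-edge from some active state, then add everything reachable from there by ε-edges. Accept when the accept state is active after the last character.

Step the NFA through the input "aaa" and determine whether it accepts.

Answer: ACCEPT

Derivation:
S₀ = ε-closure({0}) = {0,1,2,3,4,6,8,10}
'a' @ 1: {1,3,4,5,7,11}  (accept∈set)
'a' @ 2: {1,3,4,5}  (accept∈set)
'a' @ 3: {1,3,4,5}  (accept∈set)
final: {1,3,4,5}; accept 1 in set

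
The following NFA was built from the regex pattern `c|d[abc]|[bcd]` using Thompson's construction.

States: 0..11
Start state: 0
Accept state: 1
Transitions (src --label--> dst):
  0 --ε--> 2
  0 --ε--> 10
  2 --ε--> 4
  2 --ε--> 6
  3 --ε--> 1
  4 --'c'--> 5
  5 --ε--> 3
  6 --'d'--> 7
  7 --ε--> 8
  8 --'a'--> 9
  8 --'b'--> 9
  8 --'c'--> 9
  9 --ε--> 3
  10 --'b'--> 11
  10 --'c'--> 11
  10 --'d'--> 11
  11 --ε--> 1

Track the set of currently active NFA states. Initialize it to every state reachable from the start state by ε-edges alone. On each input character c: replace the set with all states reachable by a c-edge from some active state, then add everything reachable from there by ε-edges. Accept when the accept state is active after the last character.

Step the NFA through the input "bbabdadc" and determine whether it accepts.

S₀ = ε-closure({0}) = {0,2,4,6,10}
'b' @ 1: {1,11}  ✓accept
'b' @ 2: {}  — no active states
rest 'abdadc' ignored (set empty)
end set {} — state 1 not in

Answer: REJECT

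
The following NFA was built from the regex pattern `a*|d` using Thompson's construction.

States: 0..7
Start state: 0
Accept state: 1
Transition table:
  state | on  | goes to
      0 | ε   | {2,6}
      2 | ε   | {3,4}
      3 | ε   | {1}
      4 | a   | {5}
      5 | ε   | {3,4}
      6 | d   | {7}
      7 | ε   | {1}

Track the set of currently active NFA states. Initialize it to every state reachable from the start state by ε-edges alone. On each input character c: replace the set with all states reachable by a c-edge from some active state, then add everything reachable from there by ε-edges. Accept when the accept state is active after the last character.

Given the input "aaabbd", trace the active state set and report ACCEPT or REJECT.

start: ε-closure({0}) = {0,1,2,3,4,6}
'a' @ 1: {1,3,4,5}  [accepting]
'a' @ 2: {1,3,4,5}  [accepting]
'a' @ 3: {1,3,4,5}  [accepting]
'b' @ 4: {}  — dead — no transitions
rest 'bd' ignored (set empty)
final: {}; accept 1 not in set

Answer: REJECT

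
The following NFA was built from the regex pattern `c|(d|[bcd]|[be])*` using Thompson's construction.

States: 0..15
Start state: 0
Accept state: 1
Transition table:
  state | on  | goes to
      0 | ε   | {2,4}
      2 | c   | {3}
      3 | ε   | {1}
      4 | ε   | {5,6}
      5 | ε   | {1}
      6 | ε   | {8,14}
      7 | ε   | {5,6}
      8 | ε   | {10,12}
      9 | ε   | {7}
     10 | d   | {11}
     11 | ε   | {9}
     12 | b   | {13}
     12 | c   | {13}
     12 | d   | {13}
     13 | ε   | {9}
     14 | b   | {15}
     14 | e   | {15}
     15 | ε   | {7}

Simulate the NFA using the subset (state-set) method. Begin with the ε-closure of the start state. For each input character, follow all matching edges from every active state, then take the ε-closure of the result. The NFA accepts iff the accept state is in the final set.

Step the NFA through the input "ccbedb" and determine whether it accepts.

Answer: ACCEPT

Steps:
S₀ = ε-closure({0}) = {0,1,2,4,5,6,8,10,12,14}
'c' @ 1: {1,3,5,6,7,8,9,10,12,13,14}  [accepting]
'c' @ 2: {1,5,6,7,8,9,10,12,13,14}  [accepting]
'b' @ 3: {1,5,6,7,8,9,10,12,13,14,15}  [accepting]
'e' @ 4: {1,5,6,7,8,10,12,14,15}  [accepting]
'd' @ 5: {1,5,6,7,8,9,10,11,12,13,14}  [accepting]
'b' @ 6: {1,5,6,7,8,9,10,12,13,14,15}  [accepting]
final: {1,5,6,7,8,9,10,12,13,14,15}; accept 1 in set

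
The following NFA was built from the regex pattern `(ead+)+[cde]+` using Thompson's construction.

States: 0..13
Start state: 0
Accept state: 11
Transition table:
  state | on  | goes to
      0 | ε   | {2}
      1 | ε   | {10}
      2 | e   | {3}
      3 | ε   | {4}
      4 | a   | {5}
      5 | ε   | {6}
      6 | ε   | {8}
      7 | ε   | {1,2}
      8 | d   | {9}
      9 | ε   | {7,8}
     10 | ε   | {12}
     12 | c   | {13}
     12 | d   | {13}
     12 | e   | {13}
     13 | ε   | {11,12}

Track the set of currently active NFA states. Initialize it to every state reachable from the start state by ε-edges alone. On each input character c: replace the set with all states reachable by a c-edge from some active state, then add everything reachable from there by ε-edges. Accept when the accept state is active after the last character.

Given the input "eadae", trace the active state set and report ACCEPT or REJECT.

Answer: REJECT

Trace:
initial (ε-close {0}): {0,2}
'e' @ 1: {3,4}
'a' @ 2: {5,6,8}
'd' @ 3: {1,2,7,8,9,10,12}
'a' @ 4: {}  — state set empty
rest 'e' ignored (set empty)
final: {}; accept 11 not in set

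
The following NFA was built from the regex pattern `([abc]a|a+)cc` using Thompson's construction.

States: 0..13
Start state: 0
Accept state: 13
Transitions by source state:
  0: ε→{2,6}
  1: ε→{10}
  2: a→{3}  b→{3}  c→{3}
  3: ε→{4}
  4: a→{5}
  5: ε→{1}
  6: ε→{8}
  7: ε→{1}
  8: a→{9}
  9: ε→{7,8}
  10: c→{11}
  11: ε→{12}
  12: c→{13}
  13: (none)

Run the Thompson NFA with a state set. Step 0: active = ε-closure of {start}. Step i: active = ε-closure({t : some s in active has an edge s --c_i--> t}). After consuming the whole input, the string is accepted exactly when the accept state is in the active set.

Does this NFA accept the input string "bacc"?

initial (ε-close {0}): {0,2,6,8}
'b' @ 1: {3,4}
'a' @ 2: {1,5,10}
'c' @ 3: {11,12}
'c' @ 4: {13}  (accept∈set)
end set {13} — state 13 in

Answer: ACCEPT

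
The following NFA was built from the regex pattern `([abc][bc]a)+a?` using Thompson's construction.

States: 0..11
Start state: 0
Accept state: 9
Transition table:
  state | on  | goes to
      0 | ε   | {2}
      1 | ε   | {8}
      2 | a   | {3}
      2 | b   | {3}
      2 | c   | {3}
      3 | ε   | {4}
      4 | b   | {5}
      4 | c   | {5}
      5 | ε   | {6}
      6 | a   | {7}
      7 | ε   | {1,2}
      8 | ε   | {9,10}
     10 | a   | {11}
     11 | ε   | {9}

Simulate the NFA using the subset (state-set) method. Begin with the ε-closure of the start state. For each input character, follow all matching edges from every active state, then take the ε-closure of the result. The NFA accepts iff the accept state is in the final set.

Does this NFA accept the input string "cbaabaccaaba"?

Answer: ACCEPT

Steps:
S₀ = ε-closure({0}) = {0,2}
'c' @ 1: {3,4}
'b' @ 2: {5,6}
'a' @ 3: {1,2,7,8,9,10}  (accept∈set)
'a' @ 4: {3,4,9,11}  (accept∈set)
'b' @ 5: {5,6}
'a' @ 6: {1,2,7,8,9,10}  (accept∈set)
'c' @ 7: {3,4}
'c' @ 8: {5,6}
'a' @ 9: {1,2,7,8,9,10}  (accept∈set)
'a' @ 10: {3,4,9,11}  (accept∈set)
'b' @ 11: {5,6}
'a' @ 12: {1,2,7,8,9,10}  (accept∈set)
after full input: {1,2,7,8,9,10}  (accept=9 in)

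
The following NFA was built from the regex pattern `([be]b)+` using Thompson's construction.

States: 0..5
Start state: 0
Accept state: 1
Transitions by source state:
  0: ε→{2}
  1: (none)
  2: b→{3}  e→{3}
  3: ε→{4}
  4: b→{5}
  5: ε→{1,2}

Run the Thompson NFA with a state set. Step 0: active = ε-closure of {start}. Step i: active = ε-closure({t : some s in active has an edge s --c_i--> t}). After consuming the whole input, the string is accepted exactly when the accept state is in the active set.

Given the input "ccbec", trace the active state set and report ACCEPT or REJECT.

start: ε-closure({0}) = {0,2}
'c' @ 1: {}  — no active states
rest 'cbec' ignored (set empty)
final: {}; accept 1 not in set

Answer: REJECT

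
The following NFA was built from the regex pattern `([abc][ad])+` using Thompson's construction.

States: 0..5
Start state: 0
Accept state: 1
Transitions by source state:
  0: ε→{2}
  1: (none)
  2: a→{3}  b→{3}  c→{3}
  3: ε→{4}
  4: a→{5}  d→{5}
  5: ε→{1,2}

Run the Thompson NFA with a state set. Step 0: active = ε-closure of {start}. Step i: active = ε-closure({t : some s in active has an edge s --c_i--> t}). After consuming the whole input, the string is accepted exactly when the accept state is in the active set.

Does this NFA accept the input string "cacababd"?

initial (ε-close {0}): {0,2}
'c' @ 1: {3,4}
'a' @ 2: {1,2,5}  ✓accept
'c' @ 3: {3,4}
'a' @ 4: {1,2,5}  ✓accept
'b' @ 5: {3,4}
'a' @ 6: {1,2,5}  ✓accept
'b' @ 7: {3,4}
'd' @ 8: {1,2,5}  ✓accept
end set {1,2,5} — state 1 in

Answer: ACCEPT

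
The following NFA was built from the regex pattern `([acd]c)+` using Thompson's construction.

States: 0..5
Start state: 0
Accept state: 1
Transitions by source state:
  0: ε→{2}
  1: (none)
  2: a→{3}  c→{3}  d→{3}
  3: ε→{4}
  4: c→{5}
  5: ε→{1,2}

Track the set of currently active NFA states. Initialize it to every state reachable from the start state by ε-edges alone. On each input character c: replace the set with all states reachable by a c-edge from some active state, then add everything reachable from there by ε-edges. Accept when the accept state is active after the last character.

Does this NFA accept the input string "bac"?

Answer: REJECT

Derivation:
S₀ = ε-closure({0}) = {0,2}
'b' @ 1: {}  — state set empty
rest 'ac' ignored (set empty)
end set {} — state 1 not in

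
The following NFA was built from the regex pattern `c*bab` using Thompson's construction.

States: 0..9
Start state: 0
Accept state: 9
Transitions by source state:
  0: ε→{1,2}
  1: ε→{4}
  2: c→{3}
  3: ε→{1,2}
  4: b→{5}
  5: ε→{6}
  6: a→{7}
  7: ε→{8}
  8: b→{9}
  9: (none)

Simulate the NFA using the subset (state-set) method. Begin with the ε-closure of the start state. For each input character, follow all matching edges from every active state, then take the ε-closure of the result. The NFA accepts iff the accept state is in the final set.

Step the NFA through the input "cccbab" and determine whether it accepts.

initial (ε-close {0}): {0,1,2,4}
'c' @ 1: {1,2,3,4}
'c' @ 2: {1,2,3,4}
'c' @ 3: {1,2,3,4}
'b' @ 4: {5,6}
'a' @ 5: {7,8}
'b' @ 6: {9}  [accepting]
end set {9} — state 9 in

Answer: ACCEPT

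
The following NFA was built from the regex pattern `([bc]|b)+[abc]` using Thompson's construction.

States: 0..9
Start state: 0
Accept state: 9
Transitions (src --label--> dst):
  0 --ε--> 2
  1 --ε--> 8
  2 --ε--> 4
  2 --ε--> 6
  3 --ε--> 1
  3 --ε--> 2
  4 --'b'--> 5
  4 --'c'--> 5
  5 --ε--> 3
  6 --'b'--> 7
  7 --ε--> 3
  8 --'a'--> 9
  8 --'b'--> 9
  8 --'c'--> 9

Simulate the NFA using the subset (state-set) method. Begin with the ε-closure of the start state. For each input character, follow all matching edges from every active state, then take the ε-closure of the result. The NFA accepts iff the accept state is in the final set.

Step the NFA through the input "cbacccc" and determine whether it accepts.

S₀ = ε-closure({0}) = {0,2,4,6}
'c' @ 1: {1,2,3,4,5,6,8}
'b' @ 2: {1,2,3,4,5,6,7,8,9}  [accepting]
'a' @ 3: {9}  [accepting]
'c' @ 4: {}  — state set empty
rest 'ccc' ignored (set empty)
end set {} — state 9 not in

Answer: REJECT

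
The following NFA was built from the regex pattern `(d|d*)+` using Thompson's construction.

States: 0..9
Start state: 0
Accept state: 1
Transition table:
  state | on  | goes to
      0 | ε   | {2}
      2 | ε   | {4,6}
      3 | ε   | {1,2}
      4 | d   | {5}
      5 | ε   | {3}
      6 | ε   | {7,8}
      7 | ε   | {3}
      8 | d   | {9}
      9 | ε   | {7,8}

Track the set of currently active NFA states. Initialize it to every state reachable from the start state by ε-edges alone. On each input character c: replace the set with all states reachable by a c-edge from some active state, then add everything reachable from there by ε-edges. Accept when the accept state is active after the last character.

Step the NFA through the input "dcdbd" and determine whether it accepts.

S₀ = ε-closure({0}) = {0,1,2,3,4,6,7,8}
'd' @ 1: {1,2,3,4,5,6,7,8,9}  ✓accept
'c' @ 2: {}  — state set empty
rest 'dbd' ignored (set empty)
after full input: {}  (accept=1 not in)

Answer: REJECT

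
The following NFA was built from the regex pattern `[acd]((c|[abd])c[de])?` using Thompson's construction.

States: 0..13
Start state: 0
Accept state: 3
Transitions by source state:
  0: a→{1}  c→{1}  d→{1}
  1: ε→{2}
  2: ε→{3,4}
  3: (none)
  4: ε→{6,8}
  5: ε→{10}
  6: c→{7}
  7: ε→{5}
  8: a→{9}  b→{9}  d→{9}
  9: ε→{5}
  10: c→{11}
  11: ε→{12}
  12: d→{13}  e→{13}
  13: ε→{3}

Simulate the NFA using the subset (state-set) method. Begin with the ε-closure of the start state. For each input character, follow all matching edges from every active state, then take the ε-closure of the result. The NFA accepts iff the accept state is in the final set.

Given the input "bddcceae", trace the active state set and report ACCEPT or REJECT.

initial (ε-close {0}): {0}
'b' @ 1: {}  — no active states
rest 'ddcceae' ignored (set empty)
final: {}; accept 3 not in set

Answer: REJECT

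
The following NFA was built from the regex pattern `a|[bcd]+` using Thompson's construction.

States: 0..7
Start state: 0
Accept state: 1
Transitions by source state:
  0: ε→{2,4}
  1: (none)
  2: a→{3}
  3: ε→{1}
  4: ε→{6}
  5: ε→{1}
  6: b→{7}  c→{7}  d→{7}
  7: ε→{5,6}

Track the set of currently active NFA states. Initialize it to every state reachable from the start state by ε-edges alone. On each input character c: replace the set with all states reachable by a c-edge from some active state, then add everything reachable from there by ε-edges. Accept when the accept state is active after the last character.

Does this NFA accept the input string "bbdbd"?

Answer: ACCEPT

Trace:
initial (ε-close {0}): {0,2,4,6}
'b' @ 1: {1,5,6,7}  ✓accept
'b' @ 2: {1,5,6,7}  ✓accept
'd' @ 3: {1,5,6,7}  ✓accept
'b' @ 4: {1,5,6,7}  ✓accept
'd' @ 5: {1,5,6,7}  ✓accept
end set {1,5,6,7} — state 1 in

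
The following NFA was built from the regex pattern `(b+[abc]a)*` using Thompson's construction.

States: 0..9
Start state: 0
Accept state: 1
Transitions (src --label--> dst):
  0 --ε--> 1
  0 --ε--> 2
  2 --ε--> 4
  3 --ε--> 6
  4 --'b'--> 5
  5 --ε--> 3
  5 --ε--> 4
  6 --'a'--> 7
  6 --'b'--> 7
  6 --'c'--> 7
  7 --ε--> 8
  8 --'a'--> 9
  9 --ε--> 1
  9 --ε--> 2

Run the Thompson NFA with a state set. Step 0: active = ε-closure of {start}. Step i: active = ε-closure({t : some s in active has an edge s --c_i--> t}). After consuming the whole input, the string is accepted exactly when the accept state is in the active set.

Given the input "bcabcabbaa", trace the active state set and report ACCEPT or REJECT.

initial (ε-close {0}): {0,1,2,4}
'b' @ 1: {3,4,5,6}
'c' @ 2: {7,8}
'a' @ 3: {1,2,4,9}  ✓accept
'b' @ 4: {3,4,5,6}
'c' @ 5: {7,8}
'a' @ 6: {1,2,4,9}  ✓accept
'b' @ 7: {3,4,5,6}
'b' @ 8: {3,4,5,6,7,8}
'a' @ 9: {1,2,4,7,8,9}  ✓accept
'a' @ 10: {1,2,4,9}  ✓accept
after full input: {1,2,4,9}  (accept=1 in)

Answer: ACCEPT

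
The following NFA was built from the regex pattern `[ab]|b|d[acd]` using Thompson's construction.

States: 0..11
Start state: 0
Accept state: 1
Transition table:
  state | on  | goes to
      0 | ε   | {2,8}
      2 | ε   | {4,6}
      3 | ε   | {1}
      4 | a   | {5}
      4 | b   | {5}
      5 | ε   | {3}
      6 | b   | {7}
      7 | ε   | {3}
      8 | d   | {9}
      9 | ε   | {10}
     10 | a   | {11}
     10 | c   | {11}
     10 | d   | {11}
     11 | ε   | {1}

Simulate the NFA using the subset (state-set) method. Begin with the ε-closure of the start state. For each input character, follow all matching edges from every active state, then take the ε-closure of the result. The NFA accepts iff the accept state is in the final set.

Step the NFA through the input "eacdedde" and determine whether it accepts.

Answer: REJECT

Derivation:
start: ε-closure({0}) = {0,2,4,6,8}
'e' @ 1: {}  — state set empty
rest 'acdedde' ignored (set empty)
after full input: {}  (accept=1 not in)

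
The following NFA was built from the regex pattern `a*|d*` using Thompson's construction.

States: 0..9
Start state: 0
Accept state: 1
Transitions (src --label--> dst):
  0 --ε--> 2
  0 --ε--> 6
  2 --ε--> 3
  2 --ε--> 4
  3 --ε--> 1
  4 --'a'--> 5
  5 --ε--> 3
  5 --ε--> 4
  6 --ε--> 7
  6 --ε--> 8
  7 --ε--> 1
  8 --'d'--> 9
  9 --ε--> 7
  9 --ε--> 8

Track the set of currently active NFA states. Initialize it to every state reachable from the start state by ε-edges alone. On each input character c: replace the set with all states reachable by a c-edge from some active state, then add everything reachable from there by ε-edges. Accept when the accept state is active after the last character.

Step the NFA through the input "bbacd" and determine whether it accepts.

start: ε-closure({0}) = {0,1,2,3,4,6,7,8}
'b' @ 1: {}  — state set empty
rest 'bacd' ignored (set empty)
end set {} — state 1 not in

Answer: REJECT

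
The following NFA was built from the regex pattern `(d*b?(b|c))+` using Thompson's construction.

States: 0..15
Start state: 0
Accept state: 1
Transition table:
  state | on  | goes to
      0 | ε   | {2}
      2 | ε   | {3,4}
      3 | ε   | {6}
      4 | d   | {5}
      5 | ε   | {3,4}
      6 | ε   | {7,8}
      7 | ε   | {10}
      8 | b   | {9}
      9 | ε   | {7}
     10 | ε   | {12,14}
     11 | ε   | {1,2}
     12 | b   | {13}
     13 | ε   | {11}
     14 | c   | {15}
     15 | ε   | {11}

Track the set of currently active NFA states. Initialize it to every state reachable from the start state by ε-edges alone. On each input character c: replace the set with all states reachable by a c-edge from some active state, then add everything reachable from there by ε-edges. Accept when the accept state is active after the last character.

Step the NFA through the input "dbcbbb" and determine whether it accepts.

Answer: ACCEPT

Derivation:
initial (ε-close {0}): {0,2,3,4,6,7,8,10,12,14}
'd' @ 1: {3,4,5,6,7,8,10,12,14}
'b' @ 2: {1,2,3,4,6,7,8,9,10,11,12,13,14}  (accept∈set)
'c' @ 3: {1,2,3,4,6,7,8,10,11,12,14,15}  (accept∈set)
'b' @ 4: {1,2,3,4,6,7,8,9,10,11,12,13,14}  (accept∈set)
'b' @ 5: {1,2,3,4,6,7,8,9,10,11,12,13,14}  (accept∈set)
'b' @ 6: {1,2,3,4,6,7,8,9,10,11,12,13,14}  (accept∈set)
end set {1,2,3,4,6,7,8,9,10,11,12,13,14} — state 1 in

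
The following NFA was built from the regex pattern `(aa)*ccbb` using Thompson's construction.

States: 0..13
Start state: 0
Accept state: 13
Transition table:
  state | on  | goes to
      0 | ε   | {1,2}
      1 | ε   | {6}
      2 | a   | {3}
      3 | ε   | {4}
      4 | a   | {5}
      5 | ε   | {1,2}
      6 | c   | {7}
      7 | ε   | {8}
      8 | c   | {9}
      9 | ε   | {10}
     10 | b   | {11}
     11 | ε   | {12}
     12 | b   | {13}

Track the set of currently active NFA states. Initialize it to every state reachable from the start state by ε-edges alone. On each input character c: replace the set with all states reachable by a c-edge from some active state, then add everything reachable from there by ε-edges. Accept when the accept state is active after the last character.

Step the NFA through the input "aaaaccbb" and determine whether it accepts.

initial (ε-close {0}): {0,1,2,6}
'a' @ 1: {3,4}
'a' @ 2: {1,2,5,6}
'a' @ 3: {3,4}
'a' @ 4: {1,2,5,6}
'c' @ 5: {7,8}
'c' @ 6: {9,10}
'b' @ 7: {11,12}
'b' @ 8: {13}  [accepting]
final: {13}; accept 13 in set

Answer: ACCEPT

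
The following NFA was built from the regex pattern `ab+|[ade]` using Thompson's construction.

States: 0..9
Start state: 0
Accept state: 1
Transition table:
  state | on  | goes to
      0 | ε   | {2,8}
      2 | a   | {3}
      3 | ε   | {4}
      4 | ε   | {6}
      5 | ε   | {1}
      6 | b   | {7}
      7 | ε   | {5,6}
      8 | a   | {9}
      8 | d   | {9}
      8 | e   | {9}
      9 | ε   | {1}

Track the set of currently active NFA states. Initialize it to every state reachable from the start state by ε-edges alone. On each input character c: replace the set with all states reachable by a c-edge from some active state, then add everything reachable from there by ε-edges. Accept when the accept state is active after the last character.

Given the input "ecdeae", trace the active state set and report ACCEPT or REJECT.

Answer: REJECT

Derivation:
initial (ε-close {0}): {0,2,8}
'e' @ 1: {1,9}  [accepting]
'c' @ 2: {}  — no active states
rest 'deae' ignored (set empty)
final: {}; accept 1 not in set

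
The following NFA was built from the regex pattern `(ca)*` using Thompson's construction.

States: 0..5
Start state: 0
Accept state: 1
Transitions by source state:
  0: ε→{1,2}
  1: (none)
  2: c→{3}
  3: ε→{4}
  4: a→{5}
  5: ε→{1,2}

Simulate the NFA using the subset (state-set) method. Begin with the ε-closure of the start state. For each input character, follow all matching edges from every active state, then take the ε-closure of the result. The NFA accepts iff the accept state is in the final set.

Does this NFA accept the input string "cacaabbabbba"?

Answer: REJECT

Steps:
S₀ = ε-closure({0}) = {0,1,2}
'c' @ 1: {3,4}
'a' @ 2: {1,2,5}  [accepting]
'c' @ 3: {3,4}
'a' @ 4: {1,2,5}  [accepting]
'a' @ 5: {}  — dead — no transitions
rest 'bbabbba' ignored (set empty)
after full input: {}  (accept=1 not in)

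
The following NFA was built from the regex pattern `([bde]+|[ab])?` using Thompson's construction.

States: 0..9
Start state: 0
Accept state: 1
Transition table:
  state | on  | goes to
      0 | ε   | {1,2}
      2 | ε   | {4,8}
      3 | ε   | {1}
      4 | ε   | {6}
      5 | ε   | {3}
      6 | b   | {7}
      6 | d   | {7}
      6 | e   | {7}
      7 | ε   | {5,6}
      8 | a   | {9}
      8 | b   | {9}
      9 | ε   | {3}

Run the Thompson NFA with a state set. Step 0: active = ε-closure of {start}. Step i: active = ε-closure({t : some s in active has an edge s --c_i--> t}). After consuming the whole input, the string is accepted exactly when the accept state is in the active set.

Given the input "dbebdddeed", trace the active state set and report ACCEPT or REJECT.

Answer: ACCEPT

Steps:
S₀ = ε-closure({0}) = {0,1,2,4,6,8}
'd' @ 1: {1,3,5,6,7}  [accepting]
'b' @ 2: {1,3,5,6,7}  [accepting]
'e' @ 3: {1,3,5,6,7}  [accepting]
'b' @ 4: {1,3,5,6,7}  [accepting]
'd' @ 5: {1,3,5,6,7}  [accepting]
'd' @ 6: {1,3,5,6,7}  [accepting]
'd' @ 7: {1,3,5,6,7}  [accepting]
'e' @ 8: {1,3,5,6,7}  [accepting]
'e' @ 9: {1,3,5,6,7}  [accepting]
'd' @ 10: {1,3,5,6,7}  [accepting]
end set {1,3,5,6,7} — state 1 in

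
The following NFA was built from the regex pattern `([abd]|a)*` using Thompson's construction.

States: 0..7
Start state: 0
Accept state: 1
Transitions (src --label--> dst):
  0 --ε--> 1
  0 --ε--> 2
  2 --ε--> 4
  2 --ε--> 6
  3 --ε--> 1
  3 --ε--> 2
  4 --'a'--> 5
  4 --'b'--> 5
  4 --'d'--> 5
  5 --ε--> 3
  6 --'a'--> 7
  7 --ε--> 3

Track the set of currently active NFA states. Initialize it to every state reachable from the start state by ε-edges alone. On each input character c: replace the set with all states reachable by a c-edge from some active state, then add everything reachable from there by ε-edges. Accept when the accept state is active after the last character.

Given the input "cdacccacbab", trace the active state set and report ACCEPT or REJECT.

Answer: REJECT

Derivation:
initial (ε-close {0}): {0,1,2,4,6}
'c' @ 1: {}  — state set empty
rest 'dacccacbab' ignored (set empty)
after full input: {}  (accept=1 not in)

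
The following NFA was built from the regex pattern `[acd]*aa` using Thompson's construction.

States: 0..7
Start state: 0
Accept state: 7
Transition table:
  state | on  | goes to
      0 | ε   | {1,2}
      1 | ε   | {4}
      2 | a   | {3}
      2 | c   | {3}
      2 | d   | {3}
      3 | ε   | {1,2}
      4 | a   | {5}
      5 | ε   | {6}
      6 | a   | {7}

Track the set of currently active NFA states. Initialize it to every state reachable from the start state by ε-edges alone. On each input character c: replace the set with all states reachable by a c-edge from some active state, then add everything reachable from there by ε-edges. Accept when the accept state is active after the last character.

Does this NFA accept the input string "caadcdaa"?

S₀ = ε-closure({0}) = {0,1,2,4}
'c' @ 1: {1,2,3,4}
'a' @ 2: {1,2,3,4,5,6}
'a' @ 3: {1,2,3,4,5,6,7}  ✓accept
'd' @ 4: {1,2,3,4}
'c' @ 5: {1,2,3,4}
'd' @ 6: {1,2,3,4}
'a' @ 7: {1,2,3,4,5,6}
'a' @ 8: {1,2,3,4,5,6,7}  ✓accept
end set {1,2,3,4,5,6,7} — state 7 in

Answer: ACCEPT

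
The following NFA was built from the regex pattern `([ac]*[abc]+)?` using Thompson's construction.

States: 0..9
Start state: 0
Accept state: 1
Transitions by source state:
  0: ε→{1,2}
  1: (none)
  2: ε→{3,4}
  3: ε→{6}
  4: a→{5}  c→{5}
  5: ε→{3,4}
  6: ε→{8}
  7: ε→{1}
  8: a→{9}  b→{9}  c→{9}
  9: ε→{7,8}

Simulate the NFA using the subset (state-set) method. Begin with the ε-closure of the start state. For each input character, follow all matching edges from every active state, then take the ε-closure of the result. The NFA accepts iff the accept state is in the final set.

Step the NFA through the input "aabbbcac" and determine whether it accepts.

Answer: ACCEPT

Steps:
start: ε-closure({0}) = {0,1,2,3,4,6,8}
'a' @ 1: {1,3,4,5,6,7,8,9}  ✓accept
'a' @ 2: {1,3,4,5,6,7,8,9}  ✓accept
'b' @ 3: {1,7,8,9}  ✓accept
'b' @ 4: {1,7,8,9}  ✓accept
'b' @ 5: {1,7,8,9}  ✓accept
'c' @ 6: {1,7,8,9}  ✓accept
'a' @ 7: {1,7,8,9}  ✓accept
'c' @ 8: {1,7,8,9}  ✓accept
after full input: {1,7,8,9}  (accept=1 in)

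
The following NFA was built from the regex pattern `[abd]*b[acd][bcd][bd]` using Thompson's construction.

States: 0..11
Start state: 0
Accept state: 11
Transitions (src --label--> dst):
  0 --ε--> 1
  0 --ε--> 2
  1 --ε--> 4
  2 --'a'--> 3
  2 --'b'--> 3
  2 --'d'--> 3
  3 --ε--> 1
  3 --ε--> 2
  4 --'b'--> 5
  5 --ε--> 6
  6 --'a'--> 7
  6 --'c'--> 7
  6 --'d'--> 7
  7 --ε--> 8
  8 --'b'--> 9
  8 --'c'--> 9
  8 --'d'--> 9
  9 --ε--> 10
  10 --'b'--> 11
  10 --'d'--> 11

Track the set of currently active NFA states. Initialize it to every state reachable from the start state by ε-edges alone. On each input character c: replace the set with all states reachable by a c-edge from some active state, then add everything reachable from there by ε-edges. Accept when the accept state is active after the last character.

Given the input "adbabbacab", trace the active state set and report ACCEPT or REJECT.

S₀ = ε-closure({0}) = {0,1,2,4}
'a' @ 1: {1,2,3,4}
'd' @ 2: {1,2,3,4}
'b' @ 3: {1,2,3,4,5,6}
'a' @ 4: {1,2,3,4,7,8}
'b' @ 5: {1,2,3,4,5,6,9,10}
'b' @ 6: {1,2,3,4,5,6,11}  (accept∈set)
'a' @ 7: {1,2,3,4,7,8}
'c' @ 8: {9,10}
'a' @ 9: {}  — state set empty
rest 'b' ignored (set empty)
final: {}; accept 11 not in set

Answer: REJECT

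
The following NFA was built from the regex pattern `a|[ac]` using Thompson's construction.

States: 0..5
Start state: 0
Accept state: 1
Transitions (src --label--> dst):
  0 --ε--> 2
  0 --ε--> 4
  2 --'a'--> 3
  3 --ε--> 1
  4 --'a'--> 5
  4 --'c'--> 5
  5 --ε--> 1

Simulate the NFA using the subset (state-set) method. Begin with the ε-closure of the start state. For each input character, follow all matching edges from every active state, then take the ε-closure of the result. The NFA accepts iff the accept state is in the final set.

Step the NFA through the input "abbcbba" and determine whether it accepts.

Answer: REJECT

Steps:
S₀ = ε-closure({0}) = {0,2,4}
'a' @ 1: {1,3,5}  (accept∈set)
'b' @ 2: {}  — dead — no transitions
rest 'bcbba' ignored (set empty)
after full input: {}  (accept=1 not in)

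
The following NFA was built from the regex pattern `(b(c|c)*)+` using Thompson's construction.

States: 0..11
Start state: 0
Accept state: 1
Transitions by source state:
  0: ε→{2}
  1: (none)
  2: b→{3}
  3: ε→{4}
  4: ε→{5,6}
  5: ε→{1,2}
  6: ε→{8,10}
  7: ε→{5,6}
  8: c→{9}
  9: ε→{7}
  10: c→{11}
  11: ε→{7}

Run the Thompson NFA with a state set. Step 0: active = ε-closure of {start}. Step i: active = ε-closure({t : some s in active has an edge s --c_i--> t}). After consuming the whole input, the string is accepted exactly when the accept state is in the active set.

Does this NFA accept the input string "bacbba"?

Answer: REJECT

Trace:
start: ε-closure({0}) = {0,2}
'b' @ 1: {1,2,3,4,5,6,8,10}  (accept∈set)
'a' @ 2: {}  — dead — no transitions
rest 'cbba' ignored (set empty)
final: {}; accept 1 not in set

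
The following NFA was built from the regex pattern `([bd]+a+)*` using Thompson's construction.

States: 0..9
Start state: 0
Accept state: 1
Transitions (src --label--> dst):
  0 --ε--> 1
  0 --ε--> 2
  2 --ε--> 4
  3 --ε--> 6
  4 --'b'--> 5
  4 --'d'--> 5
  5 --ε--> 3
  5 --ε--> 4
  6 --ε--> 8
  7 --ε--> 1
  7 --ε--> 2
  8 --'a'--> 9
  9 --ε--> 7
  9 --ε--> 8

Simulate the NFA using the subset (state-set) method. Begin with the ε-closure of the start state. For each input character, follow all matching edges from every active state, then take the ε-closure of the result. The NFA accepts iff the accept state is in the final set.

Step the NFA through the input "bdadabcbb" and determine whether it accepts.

Answer: REJECT

Steps:
initial (ε-close {0}): {0,1,2,4}
'b' @ 1: {3,4,5,6,8}
'd' @ 2: {3,4,5,6,8}
'a' @ 3: {1,2,4,7,8,9}  [accepting]
'd' @ 4: {3,4,5,6,8}
'a' @ 5: {1,2,4,7,8,9}  [accepting]
'b' @ 6: {3,4,5,6,8}
'c' @ 7: {}  — state set empty
rest 'bb' ignored (set empty)
final: {}; accept 1 not in set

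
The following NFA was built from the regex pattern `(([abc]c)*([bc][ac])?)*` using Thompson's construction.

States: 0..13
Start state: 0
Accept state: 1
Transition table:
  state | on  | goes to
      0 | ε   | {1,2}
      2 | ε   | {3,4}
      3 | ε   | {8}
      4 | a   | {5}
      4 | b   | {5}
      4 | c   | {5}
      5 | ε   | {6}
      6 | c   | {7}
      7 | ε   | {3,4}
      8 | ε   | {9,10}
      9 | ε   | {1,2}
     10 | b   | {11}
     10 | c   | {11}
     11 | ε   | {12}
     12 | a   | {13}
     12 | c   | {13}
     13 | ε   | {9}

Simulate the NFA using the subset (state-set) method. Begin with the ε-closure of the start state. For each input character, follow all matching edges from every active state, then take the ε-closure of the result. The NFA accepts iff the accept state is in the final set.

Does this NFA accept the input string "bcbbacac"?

initial (ε-close {0}): {0,1,2,3,4,8,9,10}
'b' @ 1: {5,6,11,12}
'c' @ 2: {1,2,3,4,7,8,9,10,13}  ✓accept
'b' @ 3: {5,6,11,12}
'b' @ 4: {}  — no active states
rest 'acac' ignored (set empty)
after full input: {}  (accept=1 not in)

Answer: REJECT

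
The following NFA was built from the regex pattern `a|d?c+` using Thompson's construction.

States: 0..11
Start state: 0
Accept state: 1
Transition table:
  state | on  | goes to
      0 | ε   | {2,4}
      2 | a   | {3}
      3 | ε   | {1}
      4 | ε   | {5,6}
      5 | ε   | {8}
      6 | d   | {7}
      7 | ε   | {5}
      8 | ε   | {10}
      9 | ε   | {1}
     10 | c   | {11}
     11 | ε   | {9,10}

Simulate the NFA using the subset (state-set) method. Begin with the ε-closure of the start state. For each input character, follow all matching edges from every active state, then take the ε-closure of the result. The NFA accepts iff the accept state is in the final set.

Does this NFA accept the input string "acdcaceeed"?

initial (ε-close {0}): {0,2,4,5,6,8,10}
'a' @ 1: {1,3}  (accept∈set)
'c' @ 2: {}  — dead — no transitions
rest 'dcaceeed' ignored (set empty)
end set {} — state 1 not in

Answer: REJECT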